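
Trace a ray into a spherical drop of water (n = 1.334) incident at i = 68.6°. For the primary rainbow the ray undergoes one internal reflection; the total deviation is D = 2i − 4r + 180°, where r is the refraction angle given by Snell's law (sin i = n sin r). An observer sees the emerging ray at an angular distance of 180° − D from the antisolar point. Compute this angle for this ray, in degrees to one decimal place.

39.8°

sin r = sin 68.6° / 1.334 = 0.9311/1.334 = 0.6979; r = 44.26°.
D = 2·68.6° − 4·44.26° + 180° = 137.20° − 177.05° + 180° = 140.15°.
Angle from antisolar point = 180° − D = 39.85°.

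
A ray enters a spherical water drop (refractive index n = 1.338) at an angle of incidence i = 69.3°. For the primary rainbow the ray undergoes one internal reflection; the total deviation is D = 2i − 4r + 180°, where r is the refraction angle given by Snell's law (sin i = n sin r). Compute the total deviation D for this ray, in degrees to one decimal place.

141.2°

sin r = sin 69.3° / 1.338 = 0.9354/1.338 = 0.6991; r = 44.36°.
D = 2·69.3° − 4·44.36° + 180° = 138.60° − 177.43° + 180° = 141.17°.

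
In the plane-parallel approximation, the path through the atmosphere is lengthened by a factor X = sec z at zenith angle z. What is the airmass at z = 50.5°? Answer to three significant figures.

1.57

X = sec z = 1/cos 50.5° = 1/0.6361 = 1.5721.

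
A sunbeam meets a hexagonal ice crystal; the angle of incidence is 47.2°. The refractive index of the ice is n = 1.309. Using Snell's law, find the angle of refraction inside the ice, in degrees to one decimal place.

Snell: sin θ_r = sin θ_i / n = sin 47.2° / 1.309 = 0.7337 / 1.309 = 0.5605.
θ_r = arcsin(0.5605) = 34.09°.

34.1°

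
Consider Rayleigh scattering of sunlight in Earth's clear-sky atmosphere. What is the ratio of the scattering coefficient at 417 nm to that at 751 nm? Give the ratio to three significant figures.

10.5

Rayleigh scattering ∝ λ⁻⁴, so the ratio of coefficients is the inverse fourth power of the wavelength ratio.
σ(417)/σ(751) = (751/417)⁴ = (1.8010)⁴ = 10.52.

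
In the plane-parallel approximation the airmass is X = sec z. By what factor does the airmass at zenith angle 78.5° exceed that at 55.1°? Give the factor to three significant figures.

X(78.5°)/X(55.1°) = sec 78.5° / sec 55.1° = cos 55.1° / cos 78.5° = 0.5721/0.1994 = 2.8698.

2.87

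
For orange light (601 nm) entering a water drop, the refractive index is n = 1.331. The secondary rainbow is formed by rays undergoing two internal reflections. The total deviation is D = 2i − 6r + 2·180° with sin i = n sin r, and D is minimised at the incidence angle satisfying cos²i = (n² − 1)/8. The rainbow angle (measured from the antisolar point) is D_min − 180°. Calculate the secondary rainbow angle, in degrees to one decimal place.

50.4°

cos²i = (1.77156 − 1)/8 = 0.09645; i = arccos(0.31056) = 71.907°.
sin r = sin 71.907°/1.331 = 0.71417; r = 45.575°.
D_min = 2·71.907° − 6·45.575° + 360° = 230.365°.
Rainbow angle = D_min − 180° = 50.365°.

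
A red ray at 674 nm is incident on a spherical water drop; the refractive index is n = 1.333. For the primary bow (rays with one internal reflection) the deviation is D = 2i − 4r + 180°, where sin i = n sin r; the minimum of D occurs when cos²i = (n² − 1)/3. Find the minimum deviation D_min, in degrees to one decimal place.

cos²i = (1.77689 − 1)/3 = 0.25896; i = arccos(0.50888) = 59.410°.
sin r = sin 59.410°/1.333 = 0.64579; r = 40.225°.
D_min = 2·59.410° − 4·40.225° + 180° = 137.922°.

137.9°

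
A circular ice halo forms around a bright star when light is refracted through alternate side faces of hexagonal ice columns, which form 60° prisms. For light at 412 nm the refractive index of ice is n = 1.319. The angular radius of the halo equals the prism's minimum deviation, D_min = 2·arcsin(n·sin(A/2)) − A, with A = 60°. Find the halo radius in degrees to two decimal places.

22.52°

n·sin(A/2) = 1.319 × sin 30° = 1.319 × 0.5000 = 0.6595.
D_min = 2·arcsin(0.6595) − 60° = 2 × 41.262° − 60° = 22.524°.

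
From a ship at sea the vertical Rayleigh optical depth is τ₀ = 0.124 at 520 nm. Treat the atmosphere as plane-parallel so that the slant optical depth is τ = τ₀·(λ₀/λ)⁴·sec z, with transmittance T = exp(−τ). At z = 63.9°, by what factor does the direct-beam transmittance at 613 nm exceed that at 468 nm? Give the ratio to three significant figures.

Airmass: sec 63.9° = 2.2730.
τ(613 nm) = 0.124 × (520/613)⁴ × 2.2730 = 0.124 × 0.5178 × 2.2730 = 0.1459.
τ(468 nm) = 0.124 × (520/468)⁴ × 2.2730 = 0.124 × 1.5242 × 2.2730 = 0.4296.
T(613)/T(468) = exp(τ_B − τ_A) = exp(0.2836) = 1.3280.

1.33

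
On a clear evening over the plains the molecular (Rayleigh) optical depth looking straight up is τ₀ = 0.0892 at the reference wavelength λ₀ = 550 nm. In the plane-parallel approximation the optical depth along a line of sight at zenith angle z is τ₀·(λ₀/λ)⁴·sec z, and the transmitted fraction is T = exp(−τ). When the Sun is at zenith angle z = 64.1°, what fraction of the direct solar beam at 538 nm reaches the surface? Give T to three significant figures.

sec 64.1° = 2.2894.
τ = 0.0892 × (550/538)⁴ × 2.2894 = 0.0892 × 1.0922 × 2.2894 = 0.2230.
T = exp(−0.2230) = 0.8001.

0.800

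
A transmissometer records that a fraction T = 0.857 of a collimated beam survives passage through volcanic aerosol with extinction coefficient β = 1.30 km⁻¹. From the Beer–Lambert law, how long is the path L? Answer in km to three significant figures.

Beer–Lambert: T = exp(−βL) ⇒ L = −ln(T)/β = −ln(0.857)/1.30 = 0.1543/1.30 = 0.1187 km.

0.119 km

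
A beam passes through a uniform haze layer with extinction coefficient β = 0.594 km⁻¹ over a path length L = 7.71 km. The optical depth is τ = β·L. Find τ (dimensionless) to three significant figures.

4.58

τ = β·L = 0.594 × 7.71 = 4.5797.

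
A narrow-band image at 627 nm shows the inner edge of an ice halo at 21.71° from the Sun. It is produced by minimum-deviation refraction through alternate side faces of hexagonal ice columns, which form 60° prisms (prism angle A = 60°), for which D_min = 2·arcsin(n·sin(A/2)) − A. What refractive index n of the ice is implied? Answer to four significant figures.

Rearranging: n = sin((D_min + A)/2) / sin(A/2).
(D_min + A)/2 = (21.71° + 60°)/2 = 40.855°.
n = sin 40.855° / sin 30° = 0.6541 / 0.5000 = 1.3083.

1.308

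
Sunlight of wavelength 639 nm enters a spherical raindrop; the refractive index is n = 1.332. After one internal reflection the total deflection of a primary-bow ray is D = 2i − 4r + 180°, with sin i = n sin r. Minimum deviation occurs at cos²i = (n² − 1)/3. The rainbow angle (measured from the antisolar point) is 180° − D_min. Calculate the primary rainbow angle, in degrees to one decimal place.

42.2°

cos²i = (1.77422 − 1)/3 = 0.25807; i = arccos(0.50801) = 59.469°.
sin r = sin 59.469°/1.332 = 0.64666; r = 40.290°.
D_min = 2·59.469° − 4·40.290° + 180° = 137.776°.
Rainbow angle = 180° − D_min = 42.224°.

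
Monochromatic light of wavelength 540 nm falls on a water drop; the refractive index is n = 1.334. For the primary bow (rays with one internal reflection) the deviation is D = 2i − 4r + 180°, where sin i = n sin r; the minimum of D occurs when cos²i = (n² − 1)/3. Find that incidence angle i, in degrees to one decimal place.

59.4°

cos²i = (1.334² − 1)/3 = (1.77956 − 1)/3 = 0.25985.
cos i = 0.50976, so i = 59.352°.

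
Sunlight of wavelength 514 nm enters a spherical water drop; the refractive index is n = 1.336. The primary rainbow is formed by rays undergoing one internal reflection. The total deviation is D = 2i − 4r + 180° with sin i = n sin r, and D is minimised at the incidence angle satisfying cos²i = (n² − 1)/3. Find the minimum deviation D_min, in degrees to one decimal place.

138.4°

cos²i = (1.78490 − 1)/3 = 0.26163; i = arccos(0.51150) = 59.236°.
sin r = sin 59.236°/1.336 = 0.64318; r = 40.029°.
D_min = 2·59.236° − 4·40.029° + 180° = 138.356°.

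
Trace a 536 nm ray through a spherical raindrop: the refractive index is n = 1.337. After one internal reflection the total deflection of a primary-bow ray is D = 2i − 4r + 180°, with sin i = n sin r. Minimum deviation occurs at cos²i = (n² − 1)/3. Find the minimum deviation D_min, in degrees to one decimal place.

138.5°

cos²i = (1.78757 − 1)/3 = 0.26252; i = arccos(0.51237) = 59.178°.
sin r = sin 59.178°/1.337 = 0.64231; r = 39.964°.
D_min = 2·59.178° − 4·39.964° + 180° = 138.500°.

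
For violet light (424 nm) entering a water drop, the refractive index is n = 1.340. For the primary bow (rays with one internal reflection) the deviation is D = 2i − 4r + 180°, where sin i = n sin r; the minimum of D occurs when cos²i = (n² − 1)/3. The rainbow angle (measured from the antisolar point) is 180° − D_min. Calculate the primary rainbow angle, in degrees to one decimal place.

41.1°

cos²i = (1.79560 − 1)/3 = 0.26520; i = arccos(0.51498) = 59.004°.
sin r = sin 59.004°/1.340 = 0.63971; r = 39.770°.
D_min = 2·59.004° − 4·39.770° + 180° = 138.929°.
Rainbow angle = 180° − D_min = 41.071°.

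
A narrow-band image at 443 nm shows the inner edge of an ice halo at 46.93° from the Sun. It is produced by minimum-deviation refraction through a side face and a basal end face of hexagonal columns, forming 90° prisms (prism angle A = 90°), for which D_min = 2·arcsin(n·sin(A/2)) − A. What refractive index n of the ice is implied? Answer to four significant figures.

1.315

Rearranging: n = sin((D_min + A)/2) / sin(A/2).
(D_min + A)/2 = (46.93° + 90°)/2 = 68.465°.
n = sin 68.465° / sin 45° = 0.9302 / 0.7071 = 1.3155.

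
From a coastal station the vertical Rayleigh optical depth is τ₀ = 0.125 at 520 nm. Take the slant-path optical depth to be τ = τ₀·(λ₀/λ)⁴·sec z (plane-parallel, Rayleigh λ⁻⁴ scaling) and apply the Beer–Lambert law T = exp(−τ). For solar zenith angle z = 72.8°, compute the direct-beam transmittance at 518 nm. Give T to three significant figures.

0.651

sec 72.8° = 3.3817.
τ = 0.125 × (520/518)⁴ × 3.3817 = 0.125 × 1.0155 × 3.3817 = 0.4293.
T = exp(−0.4293) = 0.6510.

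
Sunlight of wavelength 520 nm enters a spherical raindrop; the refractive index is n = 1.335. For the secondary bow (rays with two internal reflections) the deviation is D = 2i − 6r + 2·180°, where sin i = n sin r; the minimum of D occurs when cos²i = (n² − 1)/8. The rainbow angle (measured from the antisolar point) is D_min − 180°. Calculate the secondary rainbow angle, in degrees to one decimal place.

51.4°

cos²i = (1.78222 − 1)/8 = 0.09778; i = arccos(0.31269) = 71.778°.
sin r = sin 71.778°/1.335 = 0.71150; r = 45.357°.
D_min = 2·71.778° − 6·45.357° + 360° = 231.414°.
Rainbow angle = D_min − 180° = 51.414°.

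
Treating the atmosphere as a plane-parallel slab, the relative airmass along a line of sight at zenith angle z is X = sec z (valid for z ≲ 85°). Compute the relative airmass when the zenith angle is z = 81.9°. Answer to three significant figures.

X = sec z = 1/cos 81.9° = 1/0.1409 = 7.0972.

7.10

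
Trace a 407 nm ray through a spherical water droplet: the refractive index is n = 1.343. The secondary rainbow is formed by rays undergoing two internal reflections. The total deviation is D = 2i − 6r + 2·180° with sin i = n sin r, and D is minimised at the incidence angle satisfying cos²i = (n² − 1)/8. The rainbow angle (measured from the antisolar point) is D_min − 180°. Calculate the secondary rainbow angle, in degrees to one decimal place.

53.5°

cos²i = (1.80365 − 1)/8 = 0.10046; i = arccos(0.31695) = 71.522°.
sin r = sin 71.522°/1.343 = 0.70621; r = 44.928°.
D_min = 2·71.522° − 6·44.928° + 360° = 233.478°.
Rainbow angle = D_min − 180° = 53.478°.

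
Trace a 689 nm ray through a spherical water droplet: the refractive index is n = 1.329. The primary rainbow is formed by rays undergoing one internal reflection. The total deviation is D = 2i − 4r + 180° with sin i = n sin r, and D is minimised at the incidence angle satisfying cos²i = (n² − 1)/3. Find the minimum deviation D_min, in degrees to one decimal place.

137.3°

cos²i = (1.76624 − 1)/3 = 0.25541; i = arccos(0.50538) = 59.643°.
sin r = sin 59.643°/1.329 = 0.64928; r = 40.487°.
D_min = 2·59.643° − 4·40.487° + 180° = 137.337°.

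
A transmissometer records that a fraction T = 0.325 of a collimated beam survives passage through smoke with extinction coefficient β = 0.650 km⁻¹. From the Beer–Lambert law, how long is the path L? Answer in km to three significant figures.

Beer–Lambert: T = exp(−βL) ⇒ L = −ln(T)/β = −ln(0.325)/0.650 = 1.1239/0.650 = 1.729 km.

1.73 km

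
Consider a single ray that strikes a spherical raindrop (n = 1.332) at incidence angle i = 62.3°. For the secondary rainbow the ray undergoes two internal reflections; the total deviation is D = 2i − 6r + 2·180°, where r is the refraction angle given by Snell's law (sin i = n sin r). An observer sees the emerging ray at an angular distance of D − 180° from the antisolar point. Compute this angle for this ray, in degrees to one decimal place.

54.6°

sin r = sin 62.3° / 1.332 = 0.8854/1.332 = 0.6647; r = 41.66°.
D = 2·62.3° − 6·41.66° + 2·180° = 124.60° − 249.96° + 360° = 234.64°.
Angle from antisolar point = D − 180° = 54.64°.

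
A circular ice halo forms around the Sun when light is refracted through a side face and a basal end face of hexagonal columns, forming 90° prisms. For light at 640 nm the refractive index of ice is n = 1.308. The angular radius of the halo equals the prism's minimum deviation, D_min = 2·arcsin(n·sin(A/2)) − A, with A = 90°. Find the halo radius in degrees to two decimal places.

n·sin(A/2) = 1.308 × sin 45° = 1.308 × 0.7071 = 0.9249.
D_min = 2·arcsin(0.9249) − 90° = 2 × 67.653° − 90° = 45.305°.

45.31°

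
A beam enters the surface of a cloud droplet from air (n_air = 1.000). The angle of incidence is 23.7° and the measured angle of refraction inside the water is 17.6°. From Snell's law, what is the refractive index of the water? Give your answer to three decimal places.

1.329

n = sin θ_i / sin θ_r = sin 23.7° / sin 17.6° = 0.4019 / 0.3024 = 1.3293.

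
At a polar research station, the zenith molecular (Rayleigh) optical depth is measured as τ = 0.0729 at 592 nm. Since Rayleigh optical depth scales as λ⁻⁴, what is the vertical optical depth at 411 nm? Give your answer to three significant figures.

τ(411 nm) = τ(592 nm) × (592/411)⁴ = 0.0729 × (1.4404)⁴ = 0.0729 × 4.3045 = 0.3138.

0.314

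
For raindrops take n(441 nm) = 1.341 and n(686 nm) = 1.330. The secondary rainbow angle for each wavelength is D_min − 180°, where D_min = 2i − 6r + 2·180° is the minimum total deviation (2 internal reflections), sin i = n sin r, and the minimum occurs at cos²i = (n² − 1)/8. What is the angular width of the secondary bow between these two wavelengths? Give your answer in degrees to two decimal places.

At 441 nm (n = 1.341): cos²i = 0.09979 → i = 71.586°, r = 45.034°, D_min = 232.966°, rainbow angle = 52.966°.
At 686 nm (n = 1.330): cos²i = 0.09611 → i = 71.940°, r = 45.630°, D_min = 230.101°, rainbow angle = 50.101°.
Angular width = |52.966° − 50.101°| = 2.865°.

2.86°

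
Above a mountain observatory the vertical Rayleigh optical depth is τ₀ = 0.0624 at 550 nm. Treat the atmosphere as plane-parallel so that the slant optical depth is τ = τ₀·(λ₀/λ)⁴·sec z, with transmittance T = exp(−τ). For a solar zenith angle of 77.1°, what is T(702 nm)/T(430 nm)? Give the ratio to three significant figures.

1.90

Airmass: sec 77.1° = 4.4793.
τ(702 nm) = 0.0624 × (550/702)⁴ × 4.4793 = 0.0624 × 0.3768 × 4.4793 = 0.1053.
τ(430 nm) = 0.0624 × (550/430)⁴ × 4.4793 = 0.0624 × 2.6766 × 4.4793 = 0.7481.
T(702)/T(430) = exp(τ_B − τ_A) = exp(0.6428) = 1.9018.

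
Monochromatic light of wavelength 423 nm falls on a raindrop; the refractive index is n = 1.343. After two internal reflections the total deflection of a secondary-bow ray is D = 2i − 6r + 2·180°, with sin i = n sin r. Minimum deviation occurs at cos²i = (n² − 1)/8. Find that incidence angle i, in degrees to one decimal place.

cos²i = (1.343² − 1)/8 = (1.80365 − 1)/8 = 0.10046.
cos i = 0.31695, so i = 71.522°.

71.5°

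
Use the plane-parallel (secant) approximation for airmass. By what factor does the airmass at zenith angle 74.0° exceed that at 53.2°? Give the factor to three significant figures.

2.17

X(74.0°)/X(53.2°) = sec 74.0° / sec 53.2° = cos 53.2° / cos 74.0° = 0.5990/0.2756 = 2.1732.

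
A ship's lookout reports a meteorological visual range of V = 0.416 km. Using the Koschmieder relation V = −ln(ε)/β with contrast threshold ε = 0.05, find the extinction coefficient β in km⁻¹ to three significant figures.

7.20 km⁻¹

β = −ln(0.05) / V = 2.996 / 0.416 = 7.2013 km⁻¹.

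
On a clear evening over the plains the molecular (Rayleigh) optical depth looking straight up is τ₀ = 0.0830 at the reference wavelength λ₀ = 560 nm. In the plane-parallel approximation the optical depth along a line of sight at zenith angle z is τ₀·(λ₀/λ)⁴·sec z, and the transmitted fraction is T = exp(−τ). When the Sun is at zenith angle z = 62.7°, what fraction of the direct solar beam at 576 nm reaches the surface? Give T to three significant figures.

0.851

sec 62.7° = 2.1803.
τ = 0.0830 × (560/576)⁴ × 2.1803 = 0.0830 × 0.8934 × 2.1803 = 0.1617.
T = exp(−0.1617) = 0.8507.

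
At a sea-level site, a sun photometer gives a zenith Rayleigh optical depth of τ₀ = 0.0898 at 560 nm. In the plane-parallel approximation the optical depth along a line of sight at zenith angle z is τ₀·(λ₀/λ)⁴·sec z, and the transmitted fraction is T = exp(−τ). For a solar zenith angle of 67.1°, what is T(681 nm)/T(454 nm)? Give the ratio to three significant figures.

1.54

Airmass: sec 67.1° = 2.5699.
τ(681 nm) = 0.0898 × (560/681)⁴ × 2.5699 = 0.0898 × 0.4573 × 2.5699 = 0.1055.
τ(454 nm) = 0.0898 × (560/454)⁴ × 2.5699 = 0.0898 × 2.3149 × 2.5699 = 0.5342.
T(681)/T(454) = exp(τ_B − τ_A) = exp(0.4287) = 1.5352.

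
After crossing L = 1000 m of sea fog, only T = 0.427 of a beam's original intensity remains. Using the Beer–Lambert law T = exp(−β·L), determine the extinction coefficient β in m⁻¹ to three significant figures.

0.000851 m⁻¹

Beer–Lambert: T = exp(−βL) ⇒ β = −ln(T)/L = −ln(0.427)/1000 = 0.8510/1000 = 0.000851 m⁻¹.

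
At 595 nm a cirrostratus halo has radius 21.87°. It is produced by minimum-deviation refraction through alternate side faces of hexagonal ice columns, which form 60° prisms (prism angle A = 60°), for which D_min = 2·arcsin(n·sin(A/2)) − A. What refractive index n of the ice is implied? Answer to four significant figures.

Rearranging: n = sin((D_min + A)/2) / sin(A/2).
(D_min + A)/2 = (21.87° + 60°)/2 = 40.935°.
n = sin 40.935° / sin 30° = 0.6552 / 0.5000 = 1.3104.

1.310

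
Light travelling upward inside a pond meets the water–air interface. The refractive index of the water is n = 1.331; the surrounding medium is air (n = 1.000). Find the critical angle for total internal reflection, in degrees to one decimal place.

sin θ_c = n_air / n = 1.000 / 1.331 = 0.7513.
θ_c = arcsin(0.7513) = 48.70°.

48.7°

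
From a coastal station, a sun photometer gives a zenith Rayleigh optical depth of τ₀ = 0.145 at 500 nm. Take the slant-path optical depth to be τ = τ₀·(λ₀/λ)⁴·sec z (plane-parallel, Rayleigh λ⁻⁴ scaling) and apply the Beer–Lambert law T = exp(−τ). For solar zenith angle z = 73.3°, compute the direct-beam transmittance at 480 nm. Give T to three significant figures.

sec 73.3° = 3.4799.
τ = 0.145 × (500/480)⁴ × 3.4799 = 0.145 × 1.1774 × 3.4799 = 0.5941.
T = exp(−0.5941) = 0.5521.

0.552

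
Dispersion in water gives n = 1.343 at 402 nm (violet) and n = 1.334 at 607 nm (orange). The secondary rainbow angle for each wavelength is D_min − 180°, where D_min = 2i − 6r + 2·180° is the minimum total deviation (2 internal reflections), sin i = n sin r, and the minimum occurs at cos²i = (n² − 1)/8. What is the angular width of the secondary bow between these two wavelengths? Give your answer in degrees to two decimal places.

2.33°

At 402 nm (n = 1.343): cos²i = 0.10046 → i = 71.522°, r = 44.928°, D_min = 233.478°, rainbow angle = 53.478°.
At 607 nm (n = 1.334): cos²i = 0.09744 → i = 71.810°, r = 45.411°, D_min = 231.153°, rainbow angle = 51.153°.
Angular width = |53.478° − 51.153°| = 2.325°.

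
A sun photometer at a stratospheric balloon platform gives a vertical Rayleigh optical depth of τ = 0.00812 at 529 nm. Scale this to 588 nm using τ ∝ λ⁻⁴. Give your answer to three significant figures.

0.00532

τ(588 nm) = τ(529 nm) × (529/588)⁴ = 0.00812 × (0.8997)⁴ = 0.00812 × 0.6551 = 0.0053.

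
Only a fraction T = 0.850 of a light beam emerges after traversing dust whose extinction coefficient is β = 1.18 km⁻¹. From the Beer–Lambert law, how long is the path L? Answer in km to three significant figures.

0.138 km

Beer–Lambert: T = exp(−βL) ⇒ L = −ln(T)/β = −ln(0.850)/1.18 = 0.1625/1.18 = 0.1377 km.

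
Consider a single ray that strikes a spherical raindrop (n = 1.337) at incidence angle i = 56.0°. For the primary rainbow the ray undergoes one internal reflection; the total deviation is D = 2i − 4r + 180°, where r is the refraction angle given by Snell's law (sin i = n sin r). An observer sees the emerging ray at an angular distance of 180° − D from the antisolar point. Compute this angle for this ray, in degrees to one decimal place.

sin r = sin 56.0° / 1.337 = 0.8290/1.337 = 0.6201; r = 38.32°.
D = 2·56.0° − 4·38.32° + 180° = 112.00° − 153.29° + 180° = 138.71°.
Angle from antisolar point = 180° − D = 41.29°.

41.3°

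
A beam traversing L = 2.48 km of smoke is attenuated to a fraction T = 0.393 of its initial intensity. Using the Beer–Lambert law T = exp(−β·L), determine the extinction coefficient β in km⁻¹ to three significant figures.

Beer–Lambert: T = exp(−βL) ⇒ β = −ln(T)/L = −ln(0.393)/2.48 = 0.9339/2.48 = 0.3766 km⁻¹.

0.377 km⁻¹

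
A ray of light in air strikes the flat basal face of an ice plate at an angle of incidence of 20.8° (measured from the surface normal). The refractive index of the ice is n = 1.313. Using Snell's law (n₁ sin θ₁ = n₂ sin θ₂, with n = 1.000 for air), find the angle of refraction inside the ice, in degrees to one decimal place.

Snell: sin θ_r = sin θ_i / n = sin 20.8° / 1.313 = 0.3551 / 1.313 = 0.2705.
θ_r = arcsin(0.2705) = 15.69°.

15.7°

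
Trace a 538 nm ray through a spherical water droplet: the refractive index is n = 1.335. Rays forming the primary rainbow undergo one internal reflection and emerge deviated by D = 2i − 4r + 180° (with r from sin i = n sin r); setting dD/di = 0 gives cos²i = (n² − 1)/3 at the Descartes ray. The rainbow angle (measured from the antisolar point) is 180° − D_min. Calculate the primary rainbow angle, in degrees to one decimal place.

41.8°

cos²i = (1.78222 − 1)/3 = 0.26074; i = arccos(0.51063) = 59.294°.
sin r = sin 59.294°/1.335 = 0.64405; r = 40.094°.
D_min = 2·59.294° − 4·40.094° + 180° = 138.212°.
Rainbow angle = 180° − D_min = 41.788°.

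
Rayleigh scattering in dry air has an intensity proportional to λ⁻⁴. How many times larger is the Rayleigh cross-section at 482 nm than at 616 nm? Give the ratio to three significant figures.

2.67

Rayleigh scattering ∝ λ⁻⁴, so the ratio of coefficients is the inverse fourth power of the wavelength ratio.
σ(482)/σ(616) = (616/482)⁴ = (1.2780)⁴ = 2.668.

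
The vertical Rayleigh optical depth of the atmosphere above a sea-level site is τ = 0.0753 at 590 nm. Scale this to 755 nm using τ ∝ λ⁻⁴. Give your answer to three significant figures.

0.0281

τ(755 nm) = τ(590 nm) × (590/755)⁴ = 0.0753 × (0.7815)⁴ = 0.0753 × 0.3729 = 0.0281.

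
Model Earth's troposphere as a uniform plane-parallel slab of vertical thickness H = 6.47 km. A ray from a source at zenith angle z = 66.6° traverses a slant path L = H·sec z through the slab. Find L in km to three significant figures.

16.3 km

sec z = 1/cos 66.6° = 2.5180.
L = 6.47 × 2.5180 = 16.291 km.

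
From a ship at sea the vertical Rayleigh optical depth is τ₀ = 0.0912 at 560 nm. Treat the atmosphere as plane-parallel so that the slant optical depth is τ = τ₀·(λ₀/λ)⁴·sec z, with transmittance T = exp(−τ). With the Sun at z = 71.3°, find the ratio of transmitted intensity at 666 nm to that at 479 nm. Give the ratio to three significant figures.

1.48

Airmass: sec 71.3° = 3.1190.
τ(666 nm) = 0.0912 × (560/666)⁴ × 3.1190 = 0.0912 × 0.4999 × 3.1190 = 0.1422.
τ(479 nm) = 0.0912 × (560/479)⁴ × 3.1190 = 0.0912 × 1.8681 × 3.1190 = 0.5314.
T(666)/T(479) = exp(τ_B − τ_A) = exp(0.3892) = 1.4758.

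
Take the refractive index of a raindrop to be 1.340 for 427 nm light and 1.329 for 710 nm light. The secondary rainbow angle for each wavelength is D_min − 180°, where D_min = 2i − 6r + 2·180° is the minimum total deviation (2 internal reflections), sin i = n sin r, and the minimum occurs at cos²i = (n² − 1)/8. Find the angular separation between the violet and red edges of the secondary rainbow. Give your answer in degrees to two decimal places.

At 427 nm (n = 1.340): cos²i = 0.09945 → i = 71.618°, r = 45.088°, D_min = 232.709°, rainbow angle = 52.709°.
At 710 nm (n = 1.329): cos²i = 0.09578 → i = 71.972°, r = 45.685°, D_min = 229.837°, rainbow angle = 49.837°.
Angular width = |52.709° − 49.837°| = 2.872°.

2.87°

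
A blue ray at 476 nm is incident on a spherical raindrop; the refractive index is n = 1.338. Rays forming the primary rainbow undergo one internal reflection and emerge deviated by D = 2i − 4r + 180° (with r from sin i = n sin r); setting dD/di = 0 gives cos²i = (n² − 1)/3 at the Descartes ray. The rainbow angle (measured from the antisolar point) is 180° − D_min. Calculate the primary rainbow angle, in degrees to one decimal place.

cos²i = (1.79024 − 1)/3 = 0.26341; i = arccos(0.51324) = 59.120°.
sin r = sin 59.120°/1.338 = 0.64144; r = 39.899°.
D_min = 2·59.120° − 4·39.899° + 180° = 138.643°.
Rainbow angle = 180° − D_min = 41.357°.

41.4°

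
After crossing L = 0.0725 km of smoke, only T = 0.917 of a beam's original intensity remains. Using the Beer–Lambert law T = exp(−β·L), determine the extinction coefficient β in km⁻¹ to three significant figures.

Beer–Lambert: T = exp(−βL) ⇒ β = −ln(T)/L = −ln(0.917)/0.0725 = 0.0866/0.0725 = 1.195 km⁻¹.

1.20 km⁻¹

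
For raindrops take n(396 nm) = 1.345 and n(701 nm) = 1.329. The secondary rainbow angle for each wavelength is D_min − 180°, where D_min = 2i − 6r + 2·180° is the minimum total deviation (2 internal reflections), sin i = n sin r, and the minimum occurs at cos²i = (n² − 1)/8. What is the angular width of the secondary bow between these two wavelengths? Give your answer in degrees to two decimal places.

At 396 nm (n = 1.345): cos²i = 0.10113 → i = 71.458°, r = 44.821°, D_min = 233.987°, rainbow angle = 53.987°.
At 701 nm (n = 1.329): cos²i = 0.09578 → i = 71.972°, r = 45.685°, D_min = 229.837°, rainbow angle = 49.837°.
Angular width = |53.987° − 49.837°| = 4.150°.

4.15°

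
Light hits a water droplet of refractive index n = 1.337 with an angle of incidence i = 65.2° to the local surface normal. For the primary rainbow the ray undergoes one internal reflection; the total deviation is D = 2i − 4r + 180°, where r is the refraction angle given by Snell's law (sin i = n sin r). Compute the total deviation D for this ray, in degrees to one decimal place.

139.3°

sin r = sin 65.2° / 1.337 = 0.9078/1.337 = 0.6790; r = 42.76°.
D = 2·65.2° − 4·42.76° + 180° = 130.40° − 171.05° + 180° = 139.35°.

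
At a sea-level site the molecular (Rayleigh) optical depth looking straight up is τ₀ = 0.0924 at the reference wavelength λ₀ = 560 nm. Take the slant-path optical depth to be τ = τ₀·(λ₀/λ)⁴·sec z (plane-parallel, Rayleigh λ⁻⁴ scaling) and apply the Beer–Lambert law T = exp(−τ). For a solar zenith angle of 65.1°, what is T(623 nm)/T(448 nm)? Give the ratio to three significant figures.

1.48

Airmass: sec 65.1° = 2.3751.
τ(623 nm) = 0.0924 × (560/623)⁴ × 2.3751 = 0.0924 × 0.6528 × 2.3751 = 0.1433.
τ(448 nm) = 0.0924 × (560/448)⁴ × 2.3751 = 0.0924 × 2.4414 × 2.3751 = 0.5358.
T(623)/T(448) = exp(τ_B − τ_A) = exp(0.3925) = 1.4807.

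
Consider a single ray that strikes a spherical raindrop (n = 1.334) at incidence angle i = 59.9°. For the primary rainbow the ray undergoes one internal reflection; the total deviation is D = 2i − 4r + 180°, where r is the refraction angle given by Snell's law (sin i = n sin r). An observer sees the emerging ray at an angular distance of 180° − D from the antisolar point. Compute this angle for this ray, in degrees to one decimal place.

sin r = sin 59.9° / 1.334 = 0.8652/1.334 = 0.6485; r = 40.43°.
D = 2·59.9° − 4·40.43° + 180° = 119.80° − 161.73° + 180° = 138.07°.
Angle from antisolar point = 180° − D = 41.93°.

41.9°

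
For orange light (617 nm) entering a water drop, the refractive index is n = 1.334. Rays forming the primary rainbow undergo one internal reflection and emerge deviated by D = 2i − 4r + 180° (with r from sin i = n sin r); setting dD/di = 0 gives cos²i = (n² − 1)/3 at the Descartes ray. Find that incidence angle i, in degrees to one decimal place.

cos²i = (1.334² − 1)/3 = (1.77956 − 1)/3 = 0.25985.
cos i = 0.50976, so i = 59.352°.

59.4°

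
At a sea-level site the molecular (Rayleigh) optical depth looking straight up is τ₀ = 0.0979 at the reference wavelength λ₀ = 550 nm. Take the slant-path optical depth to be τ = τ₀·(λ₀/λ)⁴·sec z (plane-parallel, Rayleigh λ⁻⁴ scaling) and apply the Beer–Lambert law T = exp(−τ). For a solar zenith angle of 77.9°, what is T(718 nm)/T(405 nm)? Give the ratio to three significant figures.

4.17

Airmass: sec 77.9° = 4.7706.
τ(718 nm) = 0.0979 × (550/718)⁴ × 4.7706 = 0.0979 × 0.3443 × 4.7706 = 0.1608.
τ(405 nm) = 0.0979 × (550/405)⁴ × 4.7706 = 0.0979 × 3.4012 × 4.7706 = 1.5885.
T(718)/T(405) = exp(τ_B − τ_A) = exp(1.4277) = 4.1690.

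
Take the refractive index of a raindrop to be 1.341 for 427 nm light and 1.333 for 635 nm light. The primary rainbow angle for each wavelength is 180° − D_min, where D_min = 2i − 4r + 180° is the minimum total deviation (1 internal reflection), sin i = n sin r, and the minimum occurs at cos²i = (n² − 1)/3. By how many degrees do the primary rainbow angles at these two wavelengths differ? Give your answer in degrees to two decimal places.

1.15°

At 427 nm (n = 1.341): cos²i = 0.26609 → i = 58.946°, r = 39.705°, D_min = 139.071°, rainbow angle = 40.929°.
At 635 nm (n = 1.333): cos²i = 0.25896 → i = 59.410°, r = 40.225°, D_min = 137.922°, rainbow angle = 42.078°.
Angular width = |40.929° − 42.078°| = 1.149°.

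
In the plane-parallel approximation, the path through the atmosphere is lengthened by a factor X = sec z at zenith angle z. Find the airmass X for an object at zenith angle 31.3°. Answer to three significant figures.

1.17

X = sec z = 1/cos 31.3° = 1/0.8545 = 1.1703.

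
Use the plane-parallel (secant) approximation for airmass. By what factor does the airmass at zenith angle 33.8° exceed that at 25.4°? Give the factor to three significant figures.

X(33.8°)/X(25.4°) = sec 33.8° / sec 25.4° = cos 25.4° / cos 33.8° = 0.9033/0.8310 = 1.0871.

1.09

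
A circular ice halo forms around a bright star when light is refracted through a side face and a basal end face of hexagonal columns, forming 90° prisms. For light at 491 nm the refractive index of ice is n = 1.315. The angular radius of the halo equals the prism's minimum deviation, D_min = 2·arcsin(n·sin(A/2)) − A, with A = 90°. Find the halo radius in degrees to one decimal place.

n·sin(A/2) = 1.315 × sin 45° = 1.315 × 0.7071 = 0.9298.
D_min = 2·arcsin(0.9298) − 90° = 2 × 68.411° − 90° = 46.821°.

46.8°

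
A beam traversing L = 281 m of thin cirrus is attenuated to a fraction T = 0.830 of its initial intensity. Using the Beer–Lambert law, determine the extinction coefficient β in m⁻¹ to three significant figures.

0.000663 m⁻¹

Beer–Lambert: T = exp(−βL) ⇒ β = −ln(T)/L = −ln(0.830)/281 = 0.1863/281 = 0.0006631 m⁻¹.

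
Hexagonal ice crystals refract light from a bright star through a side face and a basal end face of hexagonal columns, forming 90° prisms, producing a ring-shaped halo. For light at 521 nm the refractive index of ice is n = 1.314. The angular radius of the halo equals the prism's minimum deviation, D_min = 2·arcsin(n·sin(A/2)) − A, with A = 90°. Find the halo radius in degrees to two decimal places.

n·sin(A/2) = 1.314 × sin 45° = 1.314 × 0.7071 = 0.9291.
D_min = 2·arcsin(0.9291) − 90° = 2 × 68.301° − 90° = 46.602°.

46.60°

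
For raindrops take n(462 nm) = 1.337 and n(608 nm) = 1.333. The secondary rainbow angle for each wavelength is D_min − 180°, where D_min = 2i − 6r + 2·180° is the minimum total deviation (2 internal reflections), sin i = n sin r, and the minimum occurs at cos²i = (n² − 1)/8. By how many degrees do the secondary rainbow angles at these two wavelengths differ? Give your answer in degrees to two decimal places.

At 462 nm (n = 1.337): cos²i = 0.09845 → i = 71.714°, r = 45.249°, D_min = 231.934°, rainbow angle = 51.934°.
At 608 nm (n = 1.333): cos²i = 0.09711 → i = 71.843°, r = 45.466°, D_min = 230.891°, rainbow angle = 50.891°.
Angular width = |51.934° − 50.891°| = 1.043°.

1.04°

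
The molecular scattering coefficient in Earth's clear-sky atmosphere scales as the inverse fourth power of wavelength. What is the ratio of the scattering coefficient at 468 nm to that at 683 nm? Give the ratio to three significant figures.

4.54

Rayleigh scattering ∝ λ⁻⁴, so the ratio of coefficients is the inverse fourth power of the wavelength ratio.
σ(468)/σ(683) = (683/468)⁴ = (1.4594)⁴ = 4.536.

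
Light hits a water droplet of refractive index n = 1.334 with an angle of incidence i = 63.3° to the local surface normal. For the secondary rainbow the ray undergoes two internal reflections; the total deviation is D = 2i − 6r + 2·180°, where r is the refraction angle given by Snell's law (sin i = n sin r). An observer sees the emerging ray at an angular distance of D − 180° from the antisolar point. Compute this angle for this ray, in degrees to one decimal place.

54.3°

sin r = sin 63.3° / 1.334 = 0.8934/1.334 = 0.6697; r = 42.04°.
D = 2·63.3° − 6·42.04° + 2·180° = 126.60° − 252.26° + 360° = 234.34°.
Angle from antisolar point = D − 180° = 54.34°.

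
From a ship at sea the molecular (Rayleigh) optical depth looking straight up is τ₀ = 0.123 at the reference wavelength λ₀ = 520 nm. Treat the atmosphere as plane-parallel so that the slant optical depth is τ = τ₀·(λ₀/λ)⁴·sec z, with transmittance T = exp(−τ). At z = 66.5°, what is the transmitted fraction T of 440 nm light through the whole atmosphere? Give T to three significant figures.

0.548

sec 66.5° = 2.5078.
τ = 0.123 × (520/440)⁴ × 2.5078 = 0.123 × 1.9508 × 2.5078 = 0.6017.
T = exp(−0.6017) = 0.5479.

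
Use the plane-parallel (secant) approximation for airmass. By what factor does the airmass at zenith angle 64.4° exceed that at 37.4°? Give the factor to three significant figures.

X(64.4°)/X(37.4°) = sec 64.4° / sec 37.4° = cos 37.4° / cos 64.4° = 0.7944/0.4321 = 1.8386.

1.84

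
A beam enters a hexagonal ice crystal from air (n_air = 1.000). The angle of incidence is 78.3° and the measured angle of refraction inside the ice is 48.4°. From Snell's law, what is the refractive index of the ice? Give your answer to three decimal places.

1.309

n = sin θ_i / sin θ_r = sin 78.3° / sin 48.4° = 0.9792 / 0.7478 = 1.3095.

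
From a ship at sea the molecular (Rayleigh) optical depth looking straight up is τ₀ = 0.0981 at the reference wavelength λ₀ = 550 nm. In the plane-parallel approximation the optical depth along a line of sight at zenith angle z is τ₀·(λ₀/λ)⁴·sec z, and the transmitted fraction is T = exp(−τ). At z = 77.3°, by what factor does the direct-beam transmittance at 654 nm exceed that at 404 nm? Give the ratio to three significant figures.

3.70

Airmass: sec 77.3° = 4.5486.
τ(654 nm) = 0.0981 × (550/654)⁴ × 4.5486 = 0.0981 × 0.5002 × 4.5486 = 0.2232.
τ(404 nm) = 0.0981 × (550/404)⁴ × 4.5486 = 0.0981 × 3.4350 × 4.5486 = 1.5328.
T(654)/T(404) = exp(τ_B − τ_A) = exp(1.3096) = 3.7046.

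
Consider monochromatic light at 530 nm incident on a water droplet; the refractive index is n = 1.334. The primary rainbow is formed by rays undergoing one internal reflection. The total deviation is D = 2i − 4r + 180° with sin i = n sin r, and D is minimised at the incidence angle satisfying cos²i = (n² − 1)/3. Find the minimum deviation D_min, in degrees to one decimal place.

138.1°

cos²i = (1.77956 − 1)/3 = 0.25985; i = arccos(0.50976) = 59.352°.
sin r = sin 59.352°/1.334 = 0.64492; r = 40.159°.
D_min = 2·59.352° − 4·40.159° + 180° = 138.067°.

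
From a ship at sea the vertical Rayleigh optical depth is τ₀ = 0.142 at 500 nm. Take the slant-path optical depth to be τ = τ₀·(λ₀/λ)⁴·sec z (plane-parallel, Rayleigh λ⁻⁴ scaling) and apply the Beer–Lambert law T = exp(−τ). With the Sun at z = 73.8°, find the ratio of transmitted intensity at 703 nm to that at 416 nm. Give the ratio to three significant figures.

Airmass: sec 73.8° = 3.5843.
τ(703 nm) = 0.142 × (500/703)⁴ × 3.5843 = 0.142 × 0.2559 × 3.5843 = 0.1302.
τ(416 nm) = 0.142 × (500/416)⁴ × 3.5843 = 0.142 × 2.0869 × 3.5843 = 1.0622.
T(703)/T(416) = exp(τ_B − τ_A) = exp(0.9320) = 2.5395.

2.54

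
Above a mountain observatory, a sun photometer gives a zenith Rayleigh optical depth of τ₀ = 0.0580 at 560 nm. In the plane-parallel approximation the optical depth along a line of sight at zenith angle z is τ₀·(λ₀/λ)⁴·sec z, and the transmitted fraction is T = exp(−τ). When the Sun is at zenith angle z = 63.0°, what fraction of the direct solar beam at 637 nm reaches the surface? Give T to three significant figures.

0.927

sec 63.0° = 2.2027.
τ = 0.0580 × (560/637)⁴ × 2.2027 = 0.0580 × 0.5973 × 2.2027 = 0.0763.
T = exp(−0.0763) = 0.9265.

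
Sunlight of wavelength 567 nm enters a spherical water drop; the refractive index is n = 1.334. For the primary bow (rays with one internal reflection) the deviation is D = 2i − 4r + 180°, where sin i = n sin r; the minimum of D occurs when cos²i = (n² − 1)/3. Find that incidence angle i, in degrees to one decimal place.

59.4°

cos²i = (1.334² − 1)/3 = (1.77956 − 1)/3 = 0.25985.
cos i = 0.50976, so i = 59.352°.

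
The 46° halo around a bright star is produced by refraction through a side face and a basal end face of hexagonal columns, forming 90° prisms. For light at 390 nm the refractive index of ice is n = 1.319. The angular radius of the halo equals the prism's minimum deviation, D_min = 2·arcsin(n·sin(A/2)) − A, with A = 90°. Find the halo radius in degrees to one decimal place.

47.7°

n·sin(A/2) = 1.319 × sin 45° = 1.319 × 0.7071 = 0.9327.
D_min = 2·arcsin(0.9327) − 90° = 2 × 68.856° − 90° = 47.711°.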